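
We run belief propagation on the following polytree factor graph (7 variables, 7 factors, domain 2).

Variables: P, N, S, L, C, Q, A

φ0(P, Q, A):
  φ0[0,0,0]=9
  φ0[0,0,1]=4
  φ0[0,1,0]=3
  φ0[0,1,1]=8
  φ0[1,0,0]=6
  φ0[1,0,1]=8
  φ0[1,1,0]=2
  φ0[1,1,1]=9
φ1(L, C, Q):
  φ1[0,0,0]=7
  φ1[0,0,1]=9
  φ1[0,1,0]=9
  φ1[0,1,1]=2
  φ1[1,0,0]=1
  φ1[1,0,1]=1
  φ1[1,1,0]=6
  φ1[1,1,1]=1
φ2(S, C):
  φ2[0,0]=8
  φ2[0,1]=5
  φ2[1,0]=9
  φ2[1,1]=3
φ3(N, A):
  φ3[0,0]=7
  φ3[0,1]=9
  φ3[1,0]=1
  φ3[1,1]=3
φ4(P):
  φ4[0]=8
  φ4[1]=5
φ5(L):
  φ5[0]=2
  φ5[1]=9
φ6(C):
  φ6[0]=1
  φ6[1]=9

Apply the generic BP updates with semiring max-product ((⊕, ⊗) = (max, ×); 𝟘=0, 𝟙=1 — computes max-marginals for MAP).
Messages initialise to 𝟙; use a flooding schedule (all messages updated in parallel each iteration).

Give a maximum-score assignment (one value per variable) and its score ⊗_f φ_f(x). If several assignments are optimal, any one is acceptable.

init: all messages = 𝟙 over 2 values
r1 m[φ0→P] = [9, 9]
r1 m[φ0→Q] = [9, 9]
r1 m[φ0→A] = [9, 9]
r1 m[φ1→L] = [9, 6]
r1 m[φ1→C] = [9, 9]
r1 m[φ1→Q] = [9, 9]
r1 m[φ2→S] = [8, 9]
r1 m[φ2→C] = [9, 5]
r1 m[φ3→N] = [9, 3]
r1 m[φ3→A] = [7, 9]
r1 m[φ4→P] = [8, 5]
r1 m[φ5→L] = [2, 9]
r1 m[φ6→C] = [1, 9]
r1 m[P→φ0] = [1, 1]
r1 m[P→φ4] = [1, 1]
r1 m[N→φ3] = [1, 1]
r1 m[S→φ2] = [1, 1]
r1 m[L→φ1] = [1, 1]
r1 m[L→φ5] = [1, 1]
r1 m[C→φ1] = [1, 1]
r1 m[C→φ2] = [1, 1]
r1 m[C→φ6] = [1, 1]
r1 m[Q→φ0] = [1, 1]
r1 m[Q→φ1] = [1, 1]
r1 m[A→φ0] = [1, 1]
r1 m[A→φ3] = [1, 1]
r2 m[φ0→P] = [9, 9]
r2 m[φ0→Q] = [9, 9]
r2 m[φ0→A] = [9, 9]
r2 m[φ1→L] = [9, 6]
r2 m[φ1→C] = [9, 9]
r2 m[φ1→Q] = [9, 9]
r2 m[φ2→S] = [8, 9]
r2 m[φ2→C] = [9, 5]
r2 m[φ3→N] = [9, 3]
r2 m[φ3→A] = [7, 9]
r2 m[φ4→P] = [8, 5]
r2 m[φ5→L] = [2, 9]
r2 m[φ6→C] = [1, 9]
r2 m[P→φ0] = [8, 5]
r2 m[P→φ4] = [9, 9]
r2 m[N→φ3] = [1, 1]
r2 m[S→φ2] = [1, 1]
r2 m[L→φ1] = [2, 9]
r2 m[L→φ5] = [9, 6]
r2 m[C→φ1] = [9, 45]
r2 m[C→φ2] = [9, 81]
r2 m[C→φ6] = [81, 45]
r2 m[Q→φ0] = [9, 9]
r2 m[Q→φ1] = [9, 9]
r2 m[A→φ0] = [7, 9]
r2 m[A→φ3] = [9, 9]
r3 m[φ0→P] = [648, 729]
r3 m[φ0→Q] = [504, 576]
r3 m[φ0→A] = [648, 576]
r3 m[φ1→L] = [3645, 2430]
r3 m[φ1→C] = [162, 486]
r3 m[φ1→Q] = [2430, 405]
r3 m[φ2→S] = [405, 243]
r3 m[φ2→C] = [9, 5]
r3 m[φ3→N] = [81, 27]
r3 m[φ3→A] = [7, 9]
r3 m[φ4→P] = [8, 5]
r3 m[φ5→L] = [2, 9]
r3 m[φ6→C] = [1, 9]
r3 m[P→φ0] = [8, 5]
r3 m[P→φ4] = [9, 9]
r3 m[N→φ3] = [1, 1]
r3 m[S→φ2] = [1, 1]
r3 m[L→φ1] = [2, 9]
r3 m[L→φ5] = [9, 6]
r3 m[C→φ1] = [9, 45]
r3 m[C→φ2] = [9, 81]
r3 m[C→φ6] = [81, 45]
r3 m[Q→φ0] = [9, 9]
r3 m[Q→φ1] = [9, 9]
r3 m[A→φ0] = [7, 9]
r3 m[A→φ3] = [9, 9]
r4 m[φ0→P] = [648, 729]
r4 m[φ0→Q] = [504, 576]
r4 m[φ0→A] = [648, 576]
r4 m[φ1→L] = [3645, 2430]
r4 m[φ1→C] = [162, 486]
r4 m[φ1→Q] = [2430, 405]
r4 m[φ2→S] = [405, 243]
r4 m[φ2→C] = [9, 5]
r4 m[φ3→N] = [81, 27]
r4 m[φ3→A] = [7, 9]
r4 m[φ4→P] = [8, 5]
r4 m[φ5→L] = [2, 9]
r4 m[φ6→C] = [1, 9]
r4 m[P→φ0] = [8, 5]
r4 m[P→φ4] = [648, 729]
r4 m[N→φ3] = [1, 1]
r4 m[S→φ2] = [1, 1]
r4 m[L→φ1] = [2, 9]
r4 m[L→φ5] = [3645, 2430]
r4 m[C→φ1] = [9, 45]
r4 m[C→φ2] = [162, 4374]
r4 m[C→φ6] = [1458, 2430]
r4 m[Q→φ0] = [2430, 405]
r4 m[Q→φ1] = [504, 576]
r4 m[A→φ0] = [7, 9]
r4 m[A→φ3] = [648, 576]
r5 m[φ0→P] = [153090, 174960]
r5 m[φ0→Q] = [504, 576]
r5 m[φ0→A] = [174960, 97200]
r5 m[φ1→L] = [204120, 136080]
r5 m[φ1→C] = [10368, 27216]
r5 m[φ1→Q] = [2430, 405]
r5 m[φ2→S] = [21870, 13122]
r5 m[φ2→C] = [9, 5]
r5 m[φ3→N] = [5184, 1728]
r5 m[φ3→A] = [7, 9]
r5 m[φ4→P] = [8, 5]
r5 m[φ5→L] = [2, 9]
r5 m[φ6→C] = [1, 9]
r5 m[P→φ0] = [8, 5]
r5 m[P→φ4] = [648, 729]
r5 m[N→φ3] = [1, 1]
r5 m[S→φ2] = [1, 1]
r5 m[L→φ1] = [2, 9]
r5 m[L→φ5] = [3645, 2430]
r5 m[C→φ1] = [9, 45]
r5 m[C→φ2] = [162, 4374]
r5 m[C→φ6] = [1458, 2430]
r5 m[Q→φ0] = [2430, 405]
r5 m[Q→φ1] = [504, 576]
r5 m[A→φ0] = [7, 9]
r5 m[A→φ3] = [648, 576]
r6 m[φ0→P] = [153090, 174960]
r6 m[φ0→Q] = [504, 576]
r6 m[φ0→A] = [174960, 97200]
r6 m[φ1→L] = [204120, 136080]
r6 m[φ1→C] = [10368, 27216]
r6 m[φ1→Q] = [2430, 405]
r6 m[φ2→S] = [21870, 13122]
r6 m[φ2→C] = [9, 5]
r6 m[φ3→N] = [5184, 1728]
r6 m[φ3→A] = [7, 9]
r6 m[φ4→P] = [8, 5]
r6 m[φ5→L] = [2, 9]
r6 m[φ6→C] = [1, 9]
r6 m[P→φ0] = [8, 5]
r6 m[P→φ4] = [153090, 174960]
r6 m[N→φ3] = [1, 1]
r6 m[S→φ2] = [1, 1]
r6 m[L→φ1] = [2, 9]
r6 m[L→φ5] = [204120, 136080]
r6 m[C→φ1] = [9, 45]
r6 m[C→φ2] = [10368, 244944]
r6 m[C→φ6] = [93312, 136080]
r6 m[Q→φ0] = [2430, 405]
r6 m[Q→φ1] = [504, 576]
r6 m[A→φ0] = [7, 9]
r6 m[A→φ3] = [174960, 97200]
r7 m[φ0→P] = [153090, 174960]
r7 m[φ0→Q] = [504, 576]
r7 m[φ0→A] = [174960, 97200]
r7 m[φ1→L] = [204120, 136080]
r7 m[φ1→C] = [10368, 27216]
r7 m[φ1→Q] = [2430, 405]
r7 m[φ2→S] = [1224720, 734832]
r7 m[φ2→C] = [9, 5]
r7 m[φ3→N] = [1224720, 291600]
r7 m[φ3→A] = [7, 9]
r7 m[φ4→P] = [8, 5]
r7 m[φ5→L] = [2, 9]
r7 m[φ6→C] = [1, 9]
r7 m[P→φ0] = [8, 5]
r7 m[P→φ4] = [153090, 174960]
r7 m[N→φ3] = [1, 1]
r7 m[S→φ2] = [1, 1]
r7 m[L→φ1] = [2, 9]
r7 m[L→φ5] = [204120, 136080]
r7 m[C→φ1] = [9, 45]
r7 m[C→φ2] = [10368, 244944]
r7 m[C→φ6] = [93312, 136080]
r7 m[Q→φ0] = [2430, 405]
r7 m[Q→φ1] = [504, 576]
r7 m[A→φ0] = [7, 9]
r7 m[A→φ3] = [174960, 97200]
r8 m[φ0→P] = [153090, 174960]
r8 m[φ0→Q] = [504, 576]
r8 m[φ0→A] = [174960, 97200]
r8 m[φ1→L] = [204120, 136080]
r8 m[φ1→C] = [10368, 27216]
r8 m[φ1→Q] = [2430, 405]
r8 m[φ2→S] = [1224720, 734832]
r8 m[φ2→C] = [9, 5]
r8 m[φ3→N] = [1224720, 291600]
r8 m[φ3→A] = [7, 9]
r8 m[φ4→P] = [8, 5]
r8 m[φ5→L] = [2, 9]
r8 m[φ6→C] = [1, 9]
r8 m[P→φ0] = [8, 5]
r8 m[P→φ4] = [153090, 174960]
r8 m[N→φ3] = [1, 1]
r8 m[S→φ2] = [1, 1]
r8 m[L→φ1] = [2, 9]
r8 m[L→φ5] = [204120, 136080]
r8 m[C→φ1] = [9, 45]
r8 m[C→φ2] = [10368, 244944]
r8 m[C→φ6] = [93312, 136080]
r8 m[Q→φ0] = [2430, 405]
r8 m[Q→φ1] = [504, 576]
r8 m[A→φ0] = [7, 9]
r8 m[A→φ3] = [174960, 97200]
fixed point reached at round 8
traceback from P: (P=0, N=0, S=0, L=1, C=1, Q=0, A=0), score=1224720

assignment: (P=0, N=0, S=0, L=1, C=1, Q=0, A=0); score = 1224720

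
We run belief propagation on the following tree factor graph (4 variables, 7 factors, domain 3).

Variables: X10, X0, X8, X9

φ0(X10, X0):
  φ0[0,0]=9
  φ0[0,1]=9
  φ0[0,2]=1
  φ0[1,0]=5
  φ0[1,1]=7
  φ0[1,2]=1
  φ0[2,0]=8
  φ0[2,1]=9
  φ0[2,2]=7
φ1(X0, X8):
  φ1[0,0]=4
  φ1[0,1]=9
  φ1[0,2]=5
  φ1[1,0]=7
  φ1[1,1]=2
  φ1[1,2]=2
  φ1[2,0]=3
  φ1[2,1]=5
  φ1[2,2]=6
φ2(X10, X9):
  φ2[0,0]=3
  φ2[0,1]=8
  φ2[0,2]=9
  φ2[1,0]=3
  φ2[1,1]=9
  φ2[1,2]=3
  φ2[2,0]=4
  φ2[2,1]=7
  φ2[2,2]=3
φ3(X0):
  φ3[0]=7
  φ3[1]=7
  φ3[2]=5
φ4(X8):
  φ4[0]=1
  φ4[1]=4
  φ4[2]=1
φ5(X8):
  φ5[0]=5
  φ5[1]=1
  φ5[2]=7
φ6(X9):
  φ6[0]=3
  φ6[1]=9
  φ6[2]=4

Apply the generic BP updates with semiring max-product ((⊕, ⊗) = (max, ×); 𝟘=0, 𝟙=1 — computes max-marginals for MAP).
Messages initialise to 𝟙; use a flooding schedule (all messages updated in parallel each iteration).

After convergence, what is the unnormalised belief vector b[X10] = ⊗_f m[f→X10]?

b[X10] = [163296, 138915, 138915]

init: all messages = 𝟙 over 3 values
r1 m[φ0→X10] = [9, 7, 9]
r1 m[φ0→X0] = [9, 9, 7]
r1 m[φ1→X0] = [9, 7, 6]
r1 m[φ1→X8] = [7, 9, 6]
r1 m[φ2→X10] = [9, 9, 7]
r1 m[φ2→X9] = [4, 9, 9]
r1 m[φ3→X0] = [7, 7, 5]
r1 m[φ4→X8] = [1, 4, 1]
r1 m[φ5→X8] = [5, 1, 7]
r1 m[φ6→X9] = [3, 9, 4]
r1 m[X10→φ0] = [1, 1, 1]
r1 m[X10→φ2] = [1, 1, 1]
r1 m[X0→φ0] = [1, 1, 1]
r1 m[X0→φ1] = [1, 1, 1]
r1 m[X0→φ3] = [1, 1, 1]
r1 m[X8→φ1] = [1, 1, 1]
r1 m[X8→φ4] = [1, 1, 1]
r1 m[X8→φ5] = [1, 1, 1]
r1 m[X9→φ2] = [1, 1, 1]
r1 m[X9→φ6] = [1, 1, 1]
r2 m[φ0→X10] = [9, 7, 9]
r2 m[φ0→X0] = [9, 9, 7]
r2 m[φ1→X0] = [9, 7, 6]
r2 m[φ1→X8] = [7, 9, 6]
r2 m[φ2→X10] = [9, 9, 7]
r2 m[φ2→X9] = [4, 9, 9]
r2 m[φ3→X0] = [7, 7, 5]
r2 m[φ4→X8] = [1, 4, 1]
r2 m[φ5→X8] = [5, 1, 7]
r2 m[φ6→X9] = [3, 9, 4]
r2 m[X10→φ0] = [9, 9, 7]
r2 m[X10→φ2] = [9, 7, 9]
r2 m[X0→φ0] = [63, 49, 30]
r2 m[X0→φ1] = [63, 63, 35]
r2 m[X0→φ3] = [81, 63, 42]
r2 m[X8→φ1] = [5, 4, 7]
r2 m[X8→φ4] = [35, 9, 42]
r2 m[X8→φ5] = [7, 36, 6]
r2 m[X9→φ2] = [3, 9, 4]
r2 m[X9→φ6] = [4, 9, 9]
r3 m[φ0→X10] = [567, 343, 504]
r3 m[φ0→X0] = [81, 81, 49]
r3 m[φ1→X0] = [36, 35, 42]
r3 m[φ1→X8] = [441, 567, 315]
r3 m[φ2→X10] = [72, 81, 63]
r3 m[φ2→X9] = [36, 72, 81]
r3 m[φ3→X0] = [7, 7, 5]
r3 m[φ4→X8] = [1, 4, 1]
r3 m[φ5→X8] = [5, 1, 7]
r3 m[φ6→X9] = [3, 9, 4]
r3 m[X10→φ0] = [9, 9, 7]
r3 m[X10→φ2] = [9, 7, 9]
r3 m[X0→φ0] = [63, 49, 30]
r3 m[X0→φ1] = [63, 63, 35]
r3 m[X0→φ3] = [81, 63, 42]
r3 m[X8→φ1] = [5, 4, 7]
r3 m[X8→φ4] = [35, 9, 42]
r3 m[X8→φ5] = [7, 36, 6]
r3 m[X9→φ2] = [3, 9, 4]
r3 m[X9→φ6] = [4, 9, 9]
r4 m[φ0→X10] = [567, 343, 504]
r4 m[φ0→X0] = [81, 81, 49]
r4 m[φ1→X0] = [36, 35, 42]
r4 m[φ1→X8] = [441, 567, 315]
r4 m[φ2→X10] = [72, 81, 63]
r4 m[φ2→X9] = [36, 72, 81]
r4 m[φ3→X0] = [7, 7, 5]
r4 m[φ4→X8] = [1, 4, 1]
r4 m[φ5→X8] = [5, 1, 7]
r4 m[φ6→X9] = [3, 9, 4]
r4 m[X10→φ0] = [72, 81, 63]
r4 m[X10→φ2] = [567, 343, 504]
r4 m[X0→φ0] = [252, 245, 210]
r4 m[X0→φ1] = [567, 567, 245]
r4 m[X0→φ3] = [2916, 2835, 2058]
r4 m[X8→φ1] = [5, 4, 7]
r4 m[X8→φ4] = [2205, 567, 2205]
r4 m[X8→φ5] = [441, 2268, 315]
r4 m[X9→φ2] = [3, 9, 4]
r4 m[X9→φ6] = [36, 72, 81]
r5 m[φ0→X10] = [2268, 1715, 2205]
r5 m[φ0→X0] = [648, 648, 441]
r5 m[φ1→X0] = [36, 35, 42]
r5 m[φ1→X8] = [3969, 5103, 2835]
r5 m[φ2→X10] = [72, 81, 63]
r5 m[φ2→X9] = [2016, 4536, 5103]
r5 m[φ3→X0] = [7, 7, 5]
r5 m[φ4→X8] = [1, 4, 1]
r5 m[φ5→X8] = [5, 1, 7]
r5 m[φ6→X9] = [3, 9, 4]
r5 m[X10→φ0] = [72, 81, 63]
r5 m[X10→φ2] = [567, 343, 504]
r5 m[X0→φ0] = [252, 245, 210]
r5 m[X0→φ1] = [567, 567, 245]
r5 m[X0→φ3] = [2916, 2835, 2058]
r5 m[X8→φ1] = [5, 4, 7]
r5 m[X8→φ4] = [2205, 567, 2205]
r5 m[X8→φ5] = [441, 2268, 315]
r5 m[X9→φ2] = [3, 9, 4]
r5 m[X9→φ6] = [36, 72, 81]
r6 m[φ0→X10] = [2268, 1715, 2205]
r6 m[φ0→X0] = [648, 648, 441]
r6 m[φ1→X0] = [36, 35, 42]
r6 m[φ1→X8] = [3969, 5103, 2835]
r6 m[φ2→X10] = [72, 81, 63]
r6 m[φ2→X9] = [2016, 4536, 5103]
r6 m[φ3→X0] = [7, 7, 5]
r6 m[φ4→X8] = [1, 4, 1]
r6 m[φ5→X8] = [5, 1, 7]
r6 m[φ6→X9] = [3, 9, 4]
r6 m[X10→φ0] = [72, 81, 63]
r6 m[X10→φ2] = [2268, 1715, 2205]
r6 m[X0→φ0] = [252, 245, 210]
r6 m[X0→φ1] = [4536, 4536, 2205]
r6 m[X0→φ3] = [23328, 22680, 18522]
r6 m[X8→φ1] = [5, 4, 7]
r6 m[X8→φ4] = [19845, 5103, 19845]
r6 m[X8→φ5] = [3969, 20412, 2835]
r6 m[X9→φ2] = [3, 9, 4]
r6 m[X9→φ6] = [2016, 4536, 5103]
r7 m[φ0→X10] = [2268, 1715, 2205]
r7 m[φ0→X0] = [648, 648, 441]
r7 m[φ1→X0] = [36, 35, 42]
r7 m[φ1→X8] = [31752, 40824, 22680]
r7 m[φ2→X10] = [72, 81, 63]
r7 m[φ2→X9] = [8820, 18144, 20412]
r7 m[φ3→X0] = [7, 7, 5]
r7 m[φ4→X8] = [1, 4, 1]
r7 m[φ5→X8] = [5, 1, 7]
r7 m[φ6→X9] = [3, 9, 4]
r7 m[X10→φ0] = [72, 81, 63]
r7 m[X10→φ2] = [2268, 1715, 2205]
r7 m[X0→φ0] = [252, 245, 210]
r7 m[X0→φ1] = [4536, 4536, 2205]
r7 m[X0→φ3] = [23328, 22680, 18522]
r7 m[X8→φ1] = [5, 4, 7]
r7 m[X8→φ4] = [19845, 5103, 19845]
r7 m[X8→φ5] = [3969, 20412, 2835]
r7 m[X9→φ2] = [3, 9, 4]
r7 m[X9→φ6] = [2016, 4536, 5103]
r8 m[φ0→X10] = [2268, 1715, 2205]
r8 m[φ0→X0] = [648, 648, 441]
r8 m[φ1→X0] = [36, 35, 42]
r8 m[φ1→X8] = [31752, 40824, 22680]
r8 m[φ2→X10] = [72, 81, 63]
r8 m[φ2→X9] = [8820, 18144, 20412]
r8 m[φ3→X0] = [7, 7, 5]
r8 m[φ4→X8] = [1, 4, 1]
r8 m[φ5→X8] = [5, 1, 7]
r8 m[φ6→X9] = [3, 9, 4]
r8 m[X10→φ0] = [72, 81, 63]
r8 m[X10→φ2] = [2268, 1715, 2205]
r8 m[X0→φ0] = [252, 245, 210]
r8 m[X0→φ1] = [4536, 4536, 2205]
r8 m[X0→φ3] = [23328, 22680, 18522]
r8 m[X8→φ1] = [5, 4, 7]
r8 m[X8→φ4] = [158760, 40824, 158760]
r8 m[X8→φ5] = [31752, 163296, 22680]
r8 m[X9→φ2] = [3, 9, 4]
r8 m[X9→φ6] = [8820, 18144, 20412]
r9 m[φ0→X10] = [2268, 1715, 2205]
r9 m[φ0→X0] = [648, 648, 441]
r9 m[φ1→X0] = [36, 35, 42]
r9 m[φ1→X8] = [31752, 40824, 22680]
r9 m[φ2→X10] = [72, 81, 63]
r9 m[φ2→X9] = [8820, 18144, 20412]
r9 m[φ3→X0] = [7, 7, 5]
r9 m[φ4→X8] = [1, 4, 1]
r9 m[φ5→X8] = [5, 1, 7]
r9 m[φ6→X9] = [3, 9, 4]
r9 m[X10→φ0] = [72, 81, 63]
r9 m[X10→φ2] = [2268, 1715, 2205]
r9 m[X0→φ0] = [252, 245, 210]
r9 m[X0→φ1] = [4536, 4536, 2205]
r9 m[X0→φ3] = [23328, 22680, 18522]
r9 m[X8→φ1] = [5, 4, 7]
r9 m[X8→φ4] = [158760, 40824, 158760]
r9 m[X8→φ5] = [31752, 163296, 22680]
r9 m[X9→φ2] = [3, 9, 4]
r9 m[X9→φ6] = [8820, 18144, 20412]
fixed point reached at round 9
b[X10] = ⊗ incoming = [163296, 138915, 138915]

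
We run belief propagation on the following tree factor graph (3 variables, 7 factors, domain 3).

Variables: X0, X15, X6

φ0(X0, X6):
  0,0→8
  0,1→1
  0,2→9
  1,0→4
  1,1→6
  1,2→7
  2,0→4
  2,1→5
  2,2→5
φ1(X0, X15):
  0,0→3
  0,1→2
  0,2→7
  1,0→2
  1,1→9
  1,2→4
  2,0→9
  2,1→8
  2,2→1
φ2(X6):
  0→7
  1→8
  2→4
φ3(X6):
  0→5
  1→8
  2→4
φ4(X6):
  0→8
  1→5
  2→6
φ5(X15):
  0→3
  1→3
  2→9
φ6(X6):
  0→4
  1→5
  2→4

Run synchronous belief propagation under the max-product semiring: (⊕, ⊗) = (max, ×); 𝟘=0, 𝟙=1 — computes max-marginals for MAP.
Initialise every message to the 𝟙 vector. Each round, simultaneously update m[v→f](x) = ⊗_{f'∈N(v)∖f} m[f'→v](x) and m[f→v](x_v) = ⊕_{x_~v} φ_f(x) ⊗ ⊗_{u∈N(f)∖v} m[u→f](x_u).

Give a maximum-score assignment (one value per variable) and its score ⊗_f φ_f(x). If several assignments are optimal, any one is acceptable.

init: all messages = 𝟙 over 3 values
r1 m[φ0→X0] = [9, 7, 5]
r1 m[φ0→X6] = [8, 6, 9]
r1 m[φ1→X0] = [7, 9, 9]
r1 m[φ1→X15] = [9, 9, 7]
r1 m[φ2→X6] = [7, 8, 4]
r1 m[φ3→X6] = [5, 8, 4]
r1 m[φ4→X6] = [8, 5, 6]
r1 m[φ5→X15] = [3, 3, 9]
r1 m[φ6→X6] = [4, 5, 4]
r1 m[X0→φ0] = [1, 1, 1]
r1 m[X0→φ1] = [1, 1, 1]
r1 m[X15→φ1] = [1, 1, 1]
r1 m[X15→φ5] = [1, 1, 1]
r1 m[X6→φ0] = [1, 1, 1]
r1 m[X6→φ2] = [1, 1, 1]
r1 m[X6→φ3] = [1, 1, 1]
r1 m[X6→φ4] = [1, 1, 1]
r1 m[X6→φ6] = [1, 1, 1]
r2 m[φ0→X0] = [9, 7, 5]
r2 m[φ0→X6] = [8, 6, 9]
r2 m[φ1→X0] = [7, 9, 9]
r2 m[φ1→X15] = [9, 9, 7]
r2 m[φ2→X6] = [7, 8, 4]
r2 m[φ3→X6] = [5, 8, 4]
r2 m[φ4→X6] = [8, 5, 6]
r2 m[φ5→X15] = [3, 3, 9]
r2 m[φ6→X6] = [4, 5, 4]
r2 m[X0→φ0] = [7, 9, 9]
r2 m[X0→φ1] = [9, 7, 5]
r2 m[X15→φ1] = [3, 3, 9]
r2 m[X15→φ5] = [9, 9, 7]
r2 m[X6→φ0] = [1120, 1600, 384]
r2 m[X6→φ2] = [1280, 1200, 864]
r2 m[X6→φ3] = [1792, 1200, 864]
r2 m[X6→φ4] = [1120, 1920, 576]
r2 m[X6→φ6] = [2240, 1920, 864]
r3 m[φ0→X0] = [8960, 9600, 8000]
r3 m[φ0→X6] = [56, 54, 63]
r3 m[φ1→X0] = [63, 36, 27]
r3 m[φ1→X15] = [45, 63, 63]
r3 m[φ2→X6] = [7, 8, 4]
r3 m[φ3→X6] = [5, 8, 4]
r3 m[φ4→X6] = [8, 5, 6]
r3 m[φ5→X15] = [3, 3, 9]
r3 m[φ6→X6] = [4, 5, 4]
r3 m[X0→φ0] = [7, 9, 9]
r3 m[X0→φ1] = [9, 7, 5]
r3 m[X15→φ1] = [3, 3, 9]
r3 m[X15→φ5] = [9, 9, 7]
r3 m[X6→φ0] = [1120, 1600, 384]
r3 m[X6→φ2] = [1280, 1200, 864]
r3 m[X6→φ3] = [1792, 1200, 864]
r3 m[X6→φ4] = [1120, 1920, 576]
r3 m[X6→φ6] = [2240, 1920, 864]
r4 m[φ0→X0] = [8960, 9600, 8000]
r4 m[φ0→X6] = [56, 54, 63]
r4 m[φ1→X0] = [63, 36, 27]
r4 m[φ1→X15] = [45, 63, 63]
r4 m[φ2→X6] = [7, 8, 4]
r4 m[φ3→X6] = [5, 8, 4]
r4 m[φ4→X6] = [8, 5, 6]
r4 m[φ5→X15] = [3, 3, 9]
r4 m[φ6→X6] = [4, 5, 4]
r4 m[X0→φ0] = [63, 36, 27]
r4 m[X0→φ1] = [8960, 9600, 8000]
r4 m[X15→φ1] = [3, 3, 9]
r4 m[X15→φ5] = [45, 63, 63]
r4 m[X6→φ0] = [1120, 1600, 384]
r4 m[X6→φ2] = [8960, 10800, 6048]
r4 m[X6→φ3] = [12544, 10800, 6048]
r4 m[X6→φ4] = [7840, 17280, 4032]
r4 m[X6→φ6] = [15680, 17280, 6048]
r5 m[φ0→X0] = [8960, 9600, 8000]
r5 m[φ0→X6] = [504, 216, 567]
r5 m[φ1→X0] = [63, 36, 27]
r5 m[φ1→X15] = [72000, 86400, 62720]
r5 m[φ2→X6] = [7, 8, 4]
r5 m[φ3→X6] = [5, 8, 4]
r5 m[φ4→X6] = [8, 5, 6]
r5 m[φ5→X15] = [3, 3, 9]
r5 m[φ6→X6] = [4, 5, 4]
r5 m[X0→φ0] = [63, 36, 27]
r5 m[X0→φ1] = [8960, 9600, 8000]
r5 m[X15→φ1] = [3, 3, 9]
r5 m[X15→φ5] = [45, 63, 63]
r5 m[X6→φ0] = [1120, 1600, 384]
r5 m[X6→φ2] = [8960, 10800, 6048]
r5 m[X6→φ3] = [12544, 10800, 6048]
r5 m[X6→φ4] = [7840, 17280, 4032]
r5 m[X6→φ6] = [15680, 17280, 6048]
r6 m[φ0→X0] = [8960, 9600, 8000]
r6 m[φ0→X6] = [504, 216, 567]
r6 m[φ1→X0] = [63, 36, 27]
r6 m[φ1→X15] = [72000, 86400, 62720]
r6 m[φ2→X6] = [7, 8, 4]
r6 m[φ3→X6] = [5, 8, 4]
r6 m[φ4→X6] = [8, 5, 6]
r6 m[φ5→X15] = [3, 3, 9]
r6 m[φ6→X6] = [4, 5, 4]
r6 m[X0→φ0] = [63, 36, 27]
r6 m[X0→φ1] = [8960, 9600, 8000]
r6 m[X15→φ1] = [3, 3, 9]
r6 m[X15→φ5] = [72000, 86400, 62720]
r6 m[X6→φ0] = [1120, 1600, 384]
r6 m[X6→φ2] = [80640, 43200, 54432]
r6 m[X6→φ3] = [112896, 43200, 54432]
r6 m[X6→φ4] = [70560, 69120, 36288]
r6 m[X6→φ6] = [141120, 69120, 54432]
r7 m[φ0→X0] = [8960, 9600, 8000]
r7 m[φ0→X6] = [504, 216, 567]
r7 m[φ1→X0] = [63, 36, 27]
r7 m[φ1→X15] = [72000, 86400, 62720]
r7 m[φ2→X6] = [7, 8, 4]
r7 m[φ3→X6] = [5, 8, 4]
r7 m[φ4→X6] = [8, 5, 6]
r7 m[φ5→X15] = [3, 3, 9]
r7 m[φ6→X6] = [4, 5, 4]
r7 m[X0→φ0] = [63, 36, 27]
r7 m[X0→φ1] = [8960, 9600, 8000]
r7 m[X15→φ1] = [3, 3, 9]
r7 m[X15→φ5] = [72000, 86400, 62720]
r7 m[X6→φ0] = [1120, 1600, 384]
r7 m[X6→φ2] = [80640, 43200, 54432]
r7 m[X6→φ3] = [112896, 43200, 54432]
r7 m[X6→φ4] = [70560, 69120, 36288]
r7 m[X6→φ6] = [141120, 69120, 54432]
fixed point reached at round 7
traceback from X0: (X0=0, X15=2, X6=0), score=564480

assignment: (X0=0, X15=2, X6=0); score = 564480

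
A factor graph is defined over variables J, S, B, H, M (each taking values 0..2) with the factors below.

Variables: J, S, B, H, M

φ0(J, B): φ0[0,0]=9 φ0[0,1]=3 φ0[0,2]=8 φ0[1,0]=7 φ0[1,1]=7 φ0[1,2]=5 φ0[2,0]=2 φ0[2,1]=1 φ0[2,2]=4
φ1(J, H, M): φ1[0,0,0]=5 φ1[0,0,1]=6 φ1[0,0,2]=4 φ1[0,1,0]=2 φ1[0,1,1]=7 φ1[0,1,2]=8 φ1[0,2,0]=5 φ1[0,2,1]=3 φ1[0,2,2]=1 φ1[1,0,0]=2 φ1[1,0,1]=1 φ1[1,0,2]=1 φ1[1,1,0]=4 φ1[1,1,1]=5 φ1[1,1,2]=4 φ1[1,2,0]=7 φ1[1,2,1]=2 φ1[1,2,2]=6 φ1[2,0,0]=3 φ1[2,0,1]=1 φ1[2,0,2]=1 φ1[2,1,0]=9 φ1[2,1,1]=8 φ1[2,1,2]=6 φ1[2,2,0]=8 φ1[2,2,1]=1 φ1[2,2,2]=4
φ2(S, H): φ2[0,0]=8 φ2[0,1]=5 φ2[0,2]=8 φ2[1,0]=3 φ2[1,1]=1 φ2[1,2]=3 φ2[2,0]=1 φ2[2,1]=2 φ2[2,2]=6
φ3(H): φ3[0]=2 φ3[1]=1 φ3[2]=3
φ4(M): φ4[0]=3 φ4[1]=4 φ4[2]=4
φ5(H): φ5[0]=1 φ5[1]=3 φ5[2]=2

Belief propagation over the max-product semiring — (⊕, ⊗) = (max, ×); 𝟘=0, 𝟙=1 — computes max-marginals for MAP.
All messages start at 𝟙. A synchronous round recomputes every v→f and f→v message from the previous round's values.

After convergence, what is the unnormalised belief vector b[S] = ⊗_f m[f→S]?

b[S] = [8064, 3024, 6048]

init: all messages = 𝟙 over 3 values
r1 m[φ0→J] = [9, 7, 4]
r1 m[φ0→B] = [9, 7, 8]
r1 m[φ1→J] = [8, 7, 9]
r1 m[φ1→H] = [6, 9, 8]
r1 m[φ1→M] = [9, 8, 8]
r1 m[φ2→S] = [8, 3, 6]
r1 m[φ2→H] = [8, 5, 8]
r1 m[φ3→H] = [2, 1, 3]
r1 m[φ4→M] = [3, 4, 4]
r1 m[φ5→H] = [1, 3, 2]
r1 m[J→φ0] = [1, 1, 1]
r1 m[J→φ1] = [1, 1, 1]
r1 m[S→φ2] = [1, 1, 1]
r1 m[B→φ0] = [1, 1, 1]
r1 m[H→φ1] = [1, 1, 1]
r1 m[H→φ2] = [1, 1, 1]
r1 m[H→φ3] = [1, 1, 1]
r1 m[H→φ5] = [1, 1, 1]
r1 m[M→φ1] = [1, 1, 1]
r1 m[M→φ4] = [1, 1, 1]
r2 m[φ0→J] = [9, 7, 4]
r2 m[φ0→B] = [9, 7, 8]
r2 m[φ1→J] = [8, 7, 9]
r2 m[φ1→H] = [6, 9, 8]
r2 m[φ1→M] = [9, 8, 8]
r2 m[φ2→S] = [8, 3, 6]
r2 m[φ2→H] = [8, 5, 8]
r2 m[φ3→H] = [2, 1, 3]
r2 m[φ4→M] = [3, 4, 4]
r2 m[φ5→H] = [1, 3, 2]
r2 m[J→φ0] = [8, 7, 9]
r2 m[J→φ1] = [9, 7, 4]
r2 m[S→φ2] = [1, 1, 1]
r2 m[B→φ0] = [1, 1, 1]
r2 m[H→φ1] = [16, 15, 48]
r2 m[H→φ2] = [12, 27, 48]
r2 m[H→φ3] = [48, 135, 128]
r2 m[H→φ5] = [96, 45, 192]
r2 m[M→φ1] = [3, 4, 4]
r2 m[M→φ4] = [9, 8, 8]
r3 m[φ0→J] = [9, 7, 4]
r3 m[φ0→B] = [72, 49, 64]
r3 m[φ1→J] = [720, 1152, 1152]
r3 m[φ1→H] = [216, 288, 168]
r3 m[φ1→M] = [2352, 1296, 2016]
r3 m[φ2→S] = [384, 144, 288]
r3 m[φ2→H] = [8, 5, 8]
r3 m[φ3→H] = [2, 1, 3]
r3 m[φ4→M] = [3, 4, 4]
r3 m[φ5→H] = [1, 3, 2]
r3 m[J→φ0] = [8, 7, 9]
r3 m[J→φ1] = [9, 7, 4]
r3 m[S→φ2] = [1, 1, 1]
r3 m[B→φ0] = [1, 1, 1]
r3 m[H→φ1] = [16, 15, 48]
r3 m[H→φ2] = [12, 27, 48]
r3 m[H→φ3] = [48, 135, 128]
r3 m[H→φ5] = [96, 45, 192]
r3 m[M→φ1] = [3, 4, 4]
r3 m[M→φ4] = [9, 8, 8]
r4 m[φ0→J] = [9, 7, 4]
r4 m[φ0→B] = [72, 49, 64]
r4 m[φ1→J] = [720, 1152, 1152]
r4 m[φ1→H] = [216, 288, 168]
r4 m[φ1→M] = [2352, 1296, 2016]
r4 m[φ2→S] = [384, 144, 288]
r4 m[φ2→H] = [8, 5, 8]
r4 m[φ3→H] = [2, 1, 3]
r4 m[φ4→M] = [3, 4, 4]
r4 m[φ5→H] = [1, 3, 2]
r4 m[J→φ0] = [720, 1152, 1152]
r4 m[J→φ1] = [9, 7, 4]
r4 m[S→φ2] = [1, 1, 1]
r4 m[B→φ0] = [1, 1, 1]
r4 m[H→φ1] = [16, 15, 48]
r4 m[H→φ2] = [432, 864, 1008]
r4 m[H→φ3] = [1728, 4320, 2688]
r4 m[H→φ5] = [3456, 1440, 4032]
r4 m[M→φ1] = [3, 4, 4]
r4 m[M→φ4] = [2352, 1296, 2016]
r5 m[φ0→J] = [9, 7, 4]
r5 m[φ0→B] = [8064, 8064, 5760]
r5 m[φ1→J] = [720, 1152, 1152]
r5 m[φ1→H] = [216, 288, 168]
r5 m[φ1→M] = [2352, 1296, 2016]
r5 m[φ2→S] = [8064, 3024, 6048]
r5 m[φ2→H] = [8, 5, 8]
r5 m[φ3→H] = [2, 1, 3]
r5 m[φ4→M] = [3, 4, 4]
r5 m[φ5→H] = [1, 3, 2]
r5 m[J→φ0] = [720, 1152, 1152]
r5 m[J→φ1] = [9, 7, 4]
r5 m[S→φ2] = [1, 1, 1]
r5 m[B→φ0] = [1, 1, 1]
r5 m[H→φ1] = [16, 15, 48]
r5 m[H→φ2] = [432, 864, 1008]
r5 m[H→φ3] = [1728, 4320, 2688]
r5 m[H→φ5] = [3456, 1440, 4032]
r5 m[M→φ1] = [3, 4, 4]
r5 m[M→φ4] = [2352, 1296, 2016]
r6 m[φ0→J] = [9, 7, 4]
r6 m[φ0→B] = [8064, 8064, 5760]
r6 m[φ1→J] = [720, 1152, 1152]
r6 m[φ1→H] = [216, 288, 168]
r6 m[φ1→M] = [2352, 1296, 2016]
r6 m[φ2→S] = [8064, 3024, 6048]
r6 m[φ2→H] = [8, 5, 8]
r6 m[φ3→H] = [2, 1, 3]
r6 m[φ4→M] = [3, 4, 4]
r6 m[φ5→H] = [1, 3, 2]
r6 m[J→φ0] = [720, 1152, 1152]
r6 m[J→φ1] = [9, 7, 4]
r6 m[S→φ2] = [1, 1, 1]
r6 m[B→φ0] = [1, 1, 1]
r6 m[H→φ1] = [16, 15, 48]
r6 m[H→φ2] = [432, 864, 1008]
r6 m[H→φ3] = [1728, 4320, 2688]
r6 m[H→φ5] = [3456, 1440, 4032]
r6 m[M→φ1] = [3, 4, 4]
r6 m[M→φ4] = [2352, 1296, 2016]
fixed point reached at round 6
b[S] = ⊗ incoming = [8064, 3024, 6048]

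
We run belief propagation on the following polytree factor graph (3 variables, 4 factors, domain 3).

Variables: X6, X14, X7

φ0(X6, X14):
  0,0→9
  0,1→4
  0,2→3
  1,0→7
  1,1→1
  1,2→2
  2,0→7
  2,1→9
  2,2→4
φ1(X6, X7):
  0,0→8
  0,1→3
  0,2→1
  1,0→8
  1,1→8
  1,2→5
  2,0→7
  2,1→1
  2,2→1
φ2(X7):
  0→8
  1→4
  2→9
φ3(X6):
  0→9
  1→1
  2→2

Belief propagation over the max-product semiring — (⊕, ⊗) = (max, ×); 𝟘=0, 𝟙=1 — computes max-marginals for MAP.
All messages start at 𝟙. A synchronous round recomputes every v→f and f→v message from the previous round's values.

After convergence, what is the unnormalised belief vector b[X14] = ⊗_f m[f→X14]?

init: all messages = 𝟙 over 3 values
r1 m[φ0→X6] = [9, 7, 9]
r1 m[φ0→X14] = [9, 9, 4]
r1 m[φ1→X6] = [8, 8, 7]
r1 m[φ1→X7] = [8, 8, 5]
r1 m[φ2→X7] = [8, 4, 9]
r1 m[φ3→X6] = [9, 1, 2]
r1 m[X6→φ0] = [1, 1, 1]
r1 m[X6→φ1] = [1, 1, 1]
r1 m[X6→φ3] = [1, 1, 1]
r1 m[X14→φ0] = [1, 1, 1]
r1 m[X7→φ1] = [1, 1, 1]
r1 m[X7→φ2] = [1, 1, 1]
r2 m[φ0→X6] = [9, 7, 9]
r2 m[φ0→X14] = [9, 9, 4]
r2 m[φ1→X6] = [8, 8, 7]
r2 m[φ1→X7] = [8, 8, 5]
r2 m[φ2→X7] = [8, 4, 9]
r2 m[φ3→X6] = [9, 1, 2]
r2 m[X6→φ0] = [72, 8, 14]
r2 m[X6→φ1] = [81, 7, 18]
r2 m[X6→φ3] = [72, 56, 63]
r2 m[X14→φ0] = [1, 1, 1]
r2 m[X7→φ1] = [8, 4, 9]
r2 m[X7→φ2] = [8, 8, 5]
r3 m[φ0→X6] = [9, 7, 9]
r3 m[φ0→X14] = [648, 288, 216]
r3 m[φ1→X6] = [64, 64, 56]
r3 m[φ1→X7] = [648, 243, 81]
r3 m[φ2→X7] = [8, 4, 9]
r3 m[φ3→X6] = [9, 1, 2]
r3 m[X6→φ0] = [72, 8, 14]
r3 m[X6→φ1] = [81, 7, 18]
r3 m[X6→φ3] = [72, 56, 63]
r3 m[X14→φ0] = [1, 1, 1]
r3 m[X7→φ1] = [8, 4, 9]
r3 m[X7→φ2] = [8, 8, 5]
r4 m[φ0→X6] = [9, 7, 9]
r4 m[φ0→X14] = [648, 288, 216]
r4 m[φ1→X6] = [64, 64, 56]
r4 m[φ1→X7] = [648, 243, 81]
r4 m[φ2→X7] = [8, 4, 9]
r4 m[φ3→X6] = [9, 1, 2]
r4 m[X6→φ0] = [576, 64, 112]
r4 m[X6→φ1] = [81, 7, 18]
r4 m[X6→φ3] = [576, 448, 504]
r4 m[X14→φ0] = [1, 1, 1]
r4 m[X7→φ1] = [8, 4, 9]
r4 m[X7→φ2] = [648, 243, 81]
r5 m[φ0→X6] = [9, 7, 9]
r5 m[φ0→X14] = [5184, 2304, 1728]
r5 m[φ1→X6] = [64, 64, 56]
r5 m[φ1→X7] = [648, 243, 81]
r5 m[φ2→X7] = [8, 4, 9]
r5 m[φ3→X6] = [9, 1, 2]
r5 m[X6→φ0] = [576, 64, 112]
r5 m[X6→φ1] = [81, 7, 18]
r5 m[X6→φ3] = [576, 448, 504]
r5 m[X14→φ0] = [1, 1, 1]
r5 m[X7→φ1] = [8, 4, 9]
r5 m[X7→φ2] = [648, 243, 81]
r6 m[φ0→X6] = [9, 7, 9]
r6 m[φ0→X14] = [5184, 2304, 1728]
r6 m[φ1→X6] = [64, 64, 56]
r6 m[φ1→X7] = [648, 243, 81]
r6 m[φ2→X7] = [8, 4, 9]
r6 m[φ3→X6] = [9, 1, 2]
r6 m[X6→φ0] = [576, 64, 112]
r6 m[X6→φ1] = [81, 7, 18]
r6 m[X6→φ3] = [576, 448, 504]
r6 m[X14→φ0] = [1, 1, 1]
r6 m[X7→φ1] = [8, 4, 9]
r6 m[X7→φ2] = [648, 243, 81]
fixed point reached at round 6
b[X14] = ⊗ incoming = [5184, 2304, 1728]

b[X14] = [5184, 2304, 1728]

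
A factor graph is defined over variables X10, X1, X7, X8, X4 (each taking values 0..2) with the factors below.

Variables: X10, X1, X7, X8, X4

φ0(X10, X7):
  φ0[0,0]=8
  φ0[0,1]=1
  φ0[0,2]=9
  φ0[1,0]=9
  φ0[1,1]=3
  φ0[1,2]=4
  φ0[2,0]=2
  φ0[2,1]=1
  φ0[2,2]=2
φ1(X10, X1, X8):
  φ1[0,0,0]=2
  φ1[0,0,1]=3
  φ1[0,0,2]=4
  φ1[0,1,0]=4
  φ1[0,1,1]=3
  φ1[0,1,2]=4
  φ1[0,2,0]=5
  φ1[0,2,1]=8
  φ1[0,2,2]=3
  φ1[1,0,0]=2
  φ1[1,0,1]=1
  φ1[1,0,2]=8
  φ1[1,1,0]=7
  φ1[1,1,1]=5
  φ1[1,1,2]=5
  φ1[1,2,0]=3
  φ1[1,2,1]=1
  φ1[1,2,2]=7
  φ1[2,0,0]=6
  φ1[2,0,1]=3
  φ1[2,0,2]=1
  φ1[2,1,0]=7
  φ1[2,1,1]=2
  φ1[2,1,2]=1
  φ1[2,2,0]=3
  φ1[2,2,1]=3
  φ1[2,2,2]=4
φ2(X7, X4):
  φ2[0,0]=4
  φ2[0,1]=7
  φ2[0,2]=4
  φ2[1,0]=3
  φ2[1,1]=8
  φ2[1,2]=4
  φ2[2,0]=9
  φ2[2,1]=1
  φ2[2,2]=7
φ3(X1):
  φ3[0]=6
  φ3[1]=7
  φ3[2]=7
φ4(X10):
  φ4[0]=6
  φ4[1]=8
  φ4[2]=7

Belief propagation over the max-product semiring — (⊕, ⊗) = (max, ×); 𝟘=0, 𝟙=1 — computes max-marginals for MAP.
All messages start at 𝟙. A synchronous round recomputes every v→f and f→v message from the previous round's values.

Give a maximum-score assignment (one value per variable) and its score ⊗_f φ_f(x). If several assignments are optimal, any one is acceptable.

assignment: (X10=0, X1=2, X7=2, X8=1, X4=0); score = 27216

init: all messages = 𝟙 over 3 values
r1 m[φ0→X10] = [9, 9, 2]
r1 m[φ0→X7] = [9, 3, 9]
r1 m[φ1→X10] = [8, 8, 7]
r1 m[φ1→X1] = [8, 7, 8]
r1 m[φ1→X8] = [7, 8, 8]
r1 m[φ2→X7] = [7, 8, 9]
r1 m[φ2→X4] = [9, 8, 7]
r1 m[φ3→X1] = [6, 7, 7]
r1 m[φ4→X10] = [6, 8, 7]
r1 m[X10→φ0] = [1, 1, 1]
r1 m[X10→φ1] = [1, 1, 1]
r1 m[X10→φ4] = [1, 1, 1]
r1 m[X1→φ1] = [1, 1, 1]
r1 m[X1→φ3] = [1, 1, 1]
r1 m[X7→φ0] = [1, 1, 1]
r1 m[X7→φ2] = [1, 1, 1]
r1 m[X8→φ1] = [1, 1, 1]
r1 m[X4→φ2] = [1, 1, 1]
r2 m[φ0→X10] = [9, 9, 2]
r2 m[φ0→X7] = [9, 3, 9]
r2 m[φ1→X10] = [8, 8, 7]
r2 m[φ1→X1] = [8, 7, 8]
r2 m[φ1→X8] = [7, 8, 8]
r2 m[φ2→X7] = [7, 8, 9]
r2 m[φ2→X4] = [9, 8, 7]
r2 m[φ3→X1] = [6, 7, 7]
r2 m[φ4→X10] = [6, 8, 7]
r2 m[X10→φ0] = [48, 64, 49]
r2 m[X10→φ1] = [54, 72, 14]
r2 m[X10→φ4] = [72, 72, 14]
r2 m[X1→φ1] = [6, 7, 7]
r2 m[X1→φ3] = [8, 7, 8]
r2 m[X7→φ0] = [7, 8, 9]
r2 m[X7→φ2] = [9, 3, 9]
r2 m[X8→φ1] = [1, 1, 1]
r2 m[X4→φ2] = [1, 1, 1]
r3 m[φ0→X10] = [81, 63, 18]
r3 m[φ0→X7] = [576, 192, 432]
r3 m[φ1→X10] = [56, 49, 49]
r3 m[φ1→X1] = [576, 504, 504]
r3 m[φ1→X8] = [3528, 3024, 3528]
r3 m[φ2→X7] = [7, 8, 9]
r3 m[φ2→X4] = [81, 63, 63]
r3 m[φ3→X1] = [6, 7, 7]
r3 m[φ4→X10] = [6, 8, 7]
r3 m[X10→φ0] = [48, 64, 49]
r3 m[X10→φ1] = [54, 72, 14]
r3 m[X10→φ4] = [72, 72, 14]
r3 m[X1→φ1] = [6, 7, 7]
r3 m[X1→φ3] = [8, 7, 8]
r3 m[X7→φ0] = [7, 8, 9]
r3 m[X7→φ2] = [9, 3, 9]
r3 m[X8→φ1] = [1, 1, 1]
r3 m[X4→φ2] = [1, 1, 1]
r4 m[φ0→X10] = [81, 63, 18]
r4 m[φ0→X7] = [576, 192, 432]
r4 m[φ1→X10] = [56, 49, 49]
r4 m[φ1→X1] = [576, 504, 504]
r4 m[φ1→X8] = [3528, 3024, 3528]
r4 m[φ2→X7] = [7, 8, 9]
r4 m[φ2→X4] = [81, 63, 63]
r4 m[φ3→X1] = [6, 7, 7]
r4 m[φ4→X10] = [6, 8, 7]
r4 m[X10→φ0] = [336, 392, 343]
r4 m[X10→φ1] = [486, 504, 126]
r4 m[X10→φ4] = [4536, 3087, 882]
r4 m[X1→φ1] = [6, 7, 7]
r4 m[X1→φ3] = [576, 504, 504]
r4 m[X7→φ0] = [7, 8, 9]
r4 m[X7→φ2] = [576, 192, 432]
r4 m[X8→φ1] = [1, 1, 1]
r4 m[X4→φ2] = [1, 1, 1]
r5 m[φ0→X10] = [81, 63, 18]
r5 m[φ0→X7] = [3528, 1176, 3024]
r5 m[φ1→X10] = [56, 49, 49]
r5 m[φ1→X1] = [4032, 3528, 3888]
r5 m[φ1→X8] = [24696, 27216, 24696]
r5 m[φ2→X7] = [7, 8, 9]
r5 m[φ2→X4] = [3888, 4032, 3024]
r5 m[φ3→X1] = [6, 7, 7]
r5 m[φ4→X10] = [6, 8, 7]
r5 m[X10→φ0] = [336, 392, 343]
r5 m[X10→φ1] = [486, 504, 126]
r5 m[X10→φ4] = [4536, 3087, 882]
r5 m[X1→φ1] = [6, 7, 7]
r5 m[X1→φ3] = [576, 504, 504]
r5 m[X7→φ0] = [7, 8, 9]
r5 m[X7→φ2] = [576, 192, 432]
r5 m[X8→φ1] = [1, 1, 1]
r5 m[X4→φ2] = [1, 1, 1]
r6 m[φ0→X10] = [81, 63, 18]
r6 m[φ0→X7] = [3528, 1176, 3024]
r6 m[φ1→X10] = [56, 49, 49]
r6 m[φ1→X1] = [4032, 3528, 3888]
r6 m[φ1→X8] = [24696, 27216, 24696]
r6 m[φ2→X7] = [7, 8, 9]
r6 m[φ2→X4] = [3888, 4032, 3024]
r6 m[φ3→X1] = [6, 7, 7]
r6 m[φ4→X10] = [6, 8, 7]
r6 m[X10→φ0] = [336, 392, 343]
r6 m[X10→φ1] = [486, 504, 126]
r6 m[X10→φ4] = [4536, 3087, 882]
r6 m[X1→φ1] = [6, 7, 7]
r6 m[X1→φ3] = [4032, 3528, 3888]
r6 m[X7→φ0] = [7, 8, 9]
r6 m[X7→φ2] = [3528, 1176, 3024]
r6 m[X8→φ1] = [1, 1, 1]
r6 m[X4→φ2] = [1, 1, 1]
r7 m[φ0→X10] = [81, 63, 18]
r7 m[φ0→X7] = [3528, 1176, 3024]
r7 m[φ1→X10] = [56, 49, 49]
r7 m[φ1→X1] = [4032, 3528, 3888]
r7 m[φ1→X8] = [24696, 27216, 24696]
r7 m[φ2→X7] = [7, 8, 9]
r7 m[φ2→X4] = [27216, 24696, 21168]
r7 m[φ3→X1] = [6, 7, 7]
r7 m[φ4→X10] = [6, 8, 7]
r7 m[X10→φ0] = [336, 392, 343]
r7 m[X10→φ1] = [486, 504, 126]
r7 m[X10→φ4] = [4536, 3087, 882]
r7 m[X1→φ1] = [6, 7, 7]
r7 m[X1→φ3] = [4032, 3528, 3888]
r7 m[X7→φ0] = [7, 8, 9]
r7 m[X7→φ2] = [3528, 1176, 3024]
r7 m[X8→φ1] = [1, 1, 1]
r7 m[X4→φ2] = [1, 1, 1]
r8 m[φ0→X10] = [81, 63, 18]
r8 m[φ0→X7] = [3528, 1176, 3024]
r8 m[φ1→X10] = [56, 49, 49]
r8 m[φ1→X1] = [4032, 3528, 3888]
r8 m[φ1→X8] = [24696, 27216, 24696]
r8 m[φ2→X7] = [7, 8, 9]
r8 m[φ2→X4] = [27216, 24696, 21168]
r8 m[φ3→X1] = [6, 7, 7]
r8 m[φ4→X10] = [6, 8, 7]
r8 m[X10→φ0] = [336, 392, 343]
r8 m[X10→φ1] = [486, 504, 126]
r8 m[X10→φ4] = [4536, 3087, 882]
r8 m[X1→φ1] = [6, 7, 7]
r8 m[X1→φ3] = [4032, 3528, 3888]
r8 m[X7→φ0] = [7, 8, 9]
r8 m[X7→φ2] = [3528, 1176, 3024]
r8 m[X8→φ1] = [1, 1, 1]
r8 m[X4→φ2] = [1, 1, 1]
fixed point reached at round 8
traceback from X10: (X10=0, X1=2, X7=2, X8=1, X4=0), score=27216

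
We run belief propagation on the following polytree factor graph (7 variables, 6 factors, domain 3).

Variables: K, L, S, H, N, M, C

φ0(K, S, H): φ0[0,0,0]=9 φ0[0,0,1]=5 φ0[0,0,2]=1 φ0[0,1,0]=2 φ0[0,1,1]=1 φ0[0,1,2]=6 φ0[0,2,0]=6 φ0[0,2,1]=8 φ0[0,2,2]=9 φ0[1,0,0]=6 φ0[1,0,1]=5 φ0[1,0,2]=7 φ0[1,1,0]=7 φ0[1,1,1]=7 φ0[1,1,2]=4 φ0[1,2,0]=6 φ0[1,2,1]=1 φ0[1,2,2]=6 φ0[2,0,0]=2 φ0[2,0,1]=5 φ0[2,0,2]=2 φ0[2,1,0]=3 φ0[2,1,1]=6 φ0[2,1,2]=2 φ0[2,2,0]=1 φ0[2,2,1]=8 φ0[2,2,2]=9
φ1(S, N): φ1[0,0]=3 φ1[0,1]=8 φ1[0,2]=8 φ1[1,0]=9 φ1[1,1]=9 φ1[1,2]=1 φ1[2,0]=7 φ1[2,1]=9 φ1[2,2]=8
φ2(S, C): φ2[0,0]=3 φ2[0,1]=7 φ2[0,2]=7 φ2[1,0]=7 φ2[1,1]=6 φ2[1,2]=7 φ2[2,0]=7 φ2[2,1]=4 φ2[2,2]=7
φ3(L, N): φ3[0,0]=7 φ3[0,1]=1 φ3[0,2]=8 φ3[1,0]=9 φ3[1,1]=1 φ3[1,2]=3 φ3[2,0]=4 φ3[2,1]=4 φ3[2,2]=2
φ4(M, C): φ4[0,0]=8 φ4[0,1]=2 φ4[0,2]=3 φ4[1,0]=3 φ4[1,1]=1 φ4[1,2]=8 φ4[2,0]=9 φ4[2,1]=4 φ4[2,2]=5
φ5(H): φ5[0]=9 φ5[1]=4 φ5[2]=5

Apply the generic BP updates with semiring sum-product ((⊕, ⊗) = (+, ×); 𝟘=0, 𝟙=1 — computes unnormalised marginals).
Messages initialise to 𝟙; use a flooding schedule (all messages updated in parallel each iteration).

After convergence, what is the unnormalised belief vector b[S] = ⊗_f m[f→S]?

init: all messages = 𝟙 over 3 values
r1 m[φ0→K] = [47, 49, 38]
r1 m[φ0→S] = [42, 38, 54]
r1 m[φ0→H] = [42, 46, 46]
r1 m[φ1→S] = [19, 19, 24]
r1 m[φ1→N] = [19, 26, 17]
r1 m[φ2→S] = [17, 20, 18]
r1 m[φ2→C] = [17, 17, 21]
r1 m[φ3→L] = [16, 13, 10]
r1 m[φ3→N] = [20, 6, 13]
r1 m[φ4→M] = [13, 12, 18]
r1 m[φ4→C] = [20, 7, 16]
r1 m[φ5→H] = [9, 4, 5]
r1 m[K→φ0] = [1, 1, 1]
r1 m[L→φ3] = [1, 1, 1]
r1 m[S→φ0] = [1, 1, 1]
r1 m[S→φ1] = [1, 1, 1]
r1 m[S→φ2] = [1, 1, 1]
r1 m[H→φ0] = [1, 1, 1]
r1 m[H→φ5] = [1, 1, 1]
r1 m[N→φ1] = [1, 1, 1]
r1 m[N→φ3] = [1, 1, 1]
r1 m[M→φ4] = [1, 1, 1]
r1 m[C→φ2] = [1, 1, 1]
r1 m[C→φ4] = [1, 1, 1]
r2 m[φ0→K] = [47, 49, 38]
r2 m[φ0→S] = [42, 38, 54]
r2 m[φ0→H] = [42, 46, 46]
r2 m[φ1→S] = [19, 19, 24]
r2 m[φ1→N] = [19, 26, 17]
r2 m[φ2→S] = [17, 20, 18]
r2 m[φ2→C] = [17, 17, 21]
r2 m[φ3→L] = [16, 13, 10]
r2 m[φ3→N] = [20, 6, 13]
r2 m[φ4→M] = [13, 12, 18]
r2 m[φ4→C] = [20, 7, 16]
r2 m[φ5→H] = [9, 4, 5]
r2 m[K→φ0] = [1, 1, 1]
r2 m[L→φ3] = [1, 1, 1]
r2 m[S→φ0] = [323, 380, 432]
r2 m[S→φ1] = [714, 760, 972]
r2 m[S→φ2] = [798, 722, 1296]
r2 m[H→φ0] = [9, 4, 5]
r2 m[H→φ5] = [42, 46, 46]
r2 m[N→φ1] = [20, 6, 13]
r2 m[N→φ3] = [19, 26, 17]
r2 m[M→φ4] = [1, 1, 1]
r2 m[C→φ2] = [20, 7, 16]
r2 m[C→φ4] = [17, 17, 21]
r3 m[φ0→K] = [110590, 115403, 75836]
r3 m[φ0→S] = [263, 224, 305]
r3 m[φ0→H] = [15667, 17509, 18158]
r3 m[φ1→S] = [212, 247, 298]
r3 m[φ1→N] = [15786, 21300, 14248]
r3 m[φ2→S] = [221, 294, 280]
r3 m[φ2→C] = [16520, 15102, 19712]
r3 m[φ3→L] = [295, 248, 214]
r3 m[φ3→N] = [20, 6, 13]
r3 m[φ4→M] = [233, 236, 326]
r3 m[φ4→C] = [20, 7, 16]
r3 m[φ5→H] = [9, 4, 5]
r3 m[K→φ0] = [1, 1, 1]
r3 m[L→φ3] = [1, 1, 1]
r3 m[S→φ0] = [323, 380, 432]
r3 m[S→φ1] = [714, 760, 972]
r3 m[S→φ2] = [798, 722, 1296]
r3 m[H→φ0] = [9, 4, 5]
r3 m[H→φ5] = [42, 46, 46]
r3 m[N→φ1] = [20, 6, 13]
r3 m[N→φ3] = [19, 26, 17]
r3 m[M→φ4] = [1, 1, 1]
r3 m[C→φ2] = [20, 7, 16]
r3 m[C→φ4] = [17, 17, 21]
r4 m[φ0→K] = [110590, 115403, 75836]
r4 m[φ0→S] = [263, 224, 305]
r4 m[φ0→H] = [15667, 17509, 18158]
r4 m[φ1→S] = [212, 247, 298]
r4 m[φ1→N] = [15786, 21300, 14248]
r4 m[φ2→S] = [221, 294, 280]
r4 m[φ2→C] = [16520, 15102, 19712]
r4 m[φ3→L] = [295, 248, 214]
r4 m[φ3→N] = [20, 6, 13]
r4 m[φ4→M] = [233, 236, 326]
r4 m[φ4→C] = [20, 7, 16]
r4 m[φ5→H] = [9, 4, 5]
r4 m[K→φ0] = [1, 1, 1]
r4 m[L→φ3] = [1, 1, 1]
r4 m[S→φ0] = [46852, 72618, 83440]
r4 m[S→φ1] = [58123, 65856, 85400]
r4 m[S→φ2] = [55756, 55328, 90890]
r4 m[H→φ0] = [9, 4, 5]
r4 m[H→φ5] = [15667, 17509, 18158]
r4 m[N→φ1] = [20, 6, 13]
r4 m[N→φ3] = [15786, 21300, 14248]
r4 m[M→φ4] = [1, 1, 1]
r4 m[C→φ2] = [20, 7, 16]
r4 m[C→φ4] = [16520, 15102, 19712]
r5 m[φ0→K] = [19673088, 20510186, 13854434]
r5 m[φ0→S] = [263, 224, 305]
r5 m[φ0→H] = [2752620, 3137912, 3342496]
r5 m[φ1→S] = [212, 247, 298]
r5 m[φ1→N] = [1364873, 1826288, 1214040]
r5 m[φ2→S] = [221, 294, 280]
r5 m[φ2→C] = [1190794, 1085820, 1413818]
r5 m[φ3→L] = [245786, 206118, 176840]
r5 m[φ3→N] = [20, 6, 13]
r5 m[φ4→M] = [221500, 222358, 307648]
r5 m[φ4→C] = [20, 7, 16]
r5 m[φ5→H] = [9, 4, 5]
r5 m[K→φ0] = [1, 1, 1]
r5 m[L→φ3] = [1, 1, 1]
r5 m[S→φ0] = [46852, 72618, 83440]
r5 m[S→φ1] = [58123, 65856, 85400]
r5 m[S→φ2] = [55756, 55328, 90890]
r5 m[H→φ0] = [9, 4, 5]
r5 m[H→φ5] = [15667, 17509, 18158]
r5 m[N→φ1] = [20, 6, 13]
r5 m[N→φ3] = [15786, 21300, 14248]
r5 m[M→φ4] = [1, 1, 1]
r5 m[C→φ2] = [20, 7, 16]
r5 m[C→φ4] = [16520, 15102, 19712]
r6 m[φ0→K] = [19673088, 20510186, 13854434]
r6 m[φ0→S] = [263, 224, 305]
r6 m[φ0→H] = [2752620, 3137912, 3342496]
r6 m[φ1→S] = [212, 247, 298]
r6 m[φ1→N] = [1364873, 1826288, 1214040]
r6 m[φ2→S] = [221, 294, 280]
r6 m[φ2→C] = [1190794, 1085820, 1413818]
r6 m[φ3→L] = [245786, 206118, 176840]
r6 m[φ3→N] = [20, 6, 13]
r6 m[φ4→M] = [221500, 222358, 307648]
r6 m[φ4→C] = [20, 7, 16]
r6 m[φ5→H] = [9, 4, 5]
r6 m[K→φ0] = [1, 1, 1]
r6 m[L→φ3] = [1, 1, 1]
r6 m[S→φ0] = [46852, 72618, 83440]
r6 m[S→φ1] = [58123, 65856, 85400]
r6 m[S→φ2] = [55756, 55328, 90890]
r6 m[H→φ0] = [9, 4, 5]
r6 m[H→φ5] = [2752620, 3137912, 3342496]
r6 m[N→φ1] = [20, 6, 13]
r6 m[N→φ3] = [1364873, 1826288, 1214040]
r6 m[M→φ4] = [1, 1, 1]
r6 m[C→φ2] = [20, 7, 16]
r6 m[C→φ4] = [1190794, 1085820, 1413818]
r7 m[φ0→K] = [19673088, 20510186, 13854434]
r7 m[φ0→S] = [263, 224, 305]
r7 m[φ0→H] = [2752620, 3137912, 3342496]
r7 m[φ1→S] = [212, 247, 298]
r7 m[φ1→N] = [1364873, 1826288, 1214040]
r7 m[φ2→S] = [221, 294, 280]
r7 m[φ2→C] = [1190794, 1085820, 1413818]
r7 m[φ3→L] = [21092719, 17752265, 15192724]
r7 m[φ3→N] = [20, 6, 13]
r7 m[φ4→M] = [15939446, 15968746, 22129516]
r7 m[φ4→C] = [20, 7, 16]
r7 m[φ5→H] = [9, 4, 5]
r7 m[K→φ0] = [1, 1, 1]
r7 m[L→φ3] = [1, 1, 1]
r7 m[S→φ0] = [46852, 72618, 83440]
r7 m[S→φ1] = [58123, 65856, 85400]
r7 m[S→φ2] = [55756, 55328, 90890]
r7 m[H→φ0] = [9, 4, 5]
r7 m[H→φ5] = [2752620, 3137912, 3342496]
r7 m[N→φ1] = [20, 6, 13]
r7 m[N→φ3] = [1364873, 1826288, 1214040]
r7 m[M→φ4] = [1, 1, 1]
r7 m[C→φ2] = [20, 7, 16]
r7 m[C→φ4] = [1190794, 1085820, 1413818]
r8 m[φ0→K] = [19673088, 20510186, 13854434]
r8 m[φ0→S] = [263, 224, 305]
r8 m[φ0→H] = [2752620, 3137912, 3342496]
r8 m[φ1→S] = [212, 247, 298]
r8 m[φ1→N] = [1364873, 1826288, 1214040]
r8 m[φ2→S] = [221, 294, 280]
r8 m[φ2→C] = [1190794, 1085820, 1413818]
r8 m[φ3→L] = [21092719, 17752265, 15192724]
r8 m[φ3→N] = [20, 6, 13]
r8 m[φ4→M] = [15939446, 15968746, 22129516]
r8 m[φ4→C] = [20, 7, 16]
r8 m[φ5→H] = [9, 4, 5]
r8 m[K→φ0] = [1, 1, 1]
r8 m[L→φ3] = [1, 1, 1]
r8 m[S→φ0] = [46852, 72618, 83440]
r8 m[S→φ1] = [58123, 65856, 85400]
r8 m[S→φ2] = [55756, 55328, 90890]
r8 m[H→φ0] = [9, 4, 5]
r8 m[H→φ5] = [2752620, 3137912, 3342496]
r8 m[N→φ1] = [20, 6, 13]
r8 m[N→φ3] = [1364873, 1826288, 1214040]
r8 m[M→φ4] = [1, 1, 1]
r8 m[C→φ2] = [20, 7, 16]
r8 m[C→φ4] = [1190794, 1085820, 1413818]
fixed point reached at round 8
b[S] = ⊗ incoming = [12322076, 16266432, 25449200]

b[S] = [12322076, 16266432, 25449200]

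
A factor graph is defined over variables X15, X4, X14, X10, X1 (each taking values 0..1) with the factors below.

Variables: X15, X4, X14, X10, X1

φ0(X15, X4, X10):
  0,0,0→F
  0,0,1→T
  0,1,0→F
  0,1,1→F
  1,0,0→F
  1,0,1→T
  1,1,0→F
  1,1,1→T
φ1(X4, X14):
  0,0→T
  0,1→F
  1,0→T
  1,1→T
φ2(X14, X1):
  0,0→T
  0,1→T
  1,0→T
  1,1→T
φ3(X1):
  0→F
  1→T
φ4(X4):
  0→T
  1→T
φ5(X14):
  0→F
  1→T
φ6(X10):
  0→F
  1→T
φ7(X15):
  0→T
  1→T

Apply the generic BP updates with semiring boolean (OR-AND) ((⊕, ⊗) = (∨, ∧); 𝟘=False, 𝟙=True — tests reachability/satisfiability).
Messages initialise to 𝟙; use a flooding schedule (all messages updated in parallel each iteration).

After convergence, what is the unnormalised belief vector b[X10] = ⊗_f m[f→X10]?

b[X10] = [F, T]

init: all messages = 𝟙 over 2 values
r1 m[φ0→X15] = [T, T]
r1 m[φ0→X4] = [T, T]
r1 m[φ0→X10] = [F, T]
r1 m[φ1→X4] = [T, T]
r1 m[φ1→X14] = [T, T]
r1 m[φ2→X14] = [T, T]
r1 m[φ2→X1] = [T, T]
r1 m[φ3→X1] = [F, T]
r1 m[φ4→X4] = [T, T]
r1 m[φ5→X14] = [F, T]
r1 m[φ6→X10] = [F, T]
r1 m[φ7→X15] = [T, T]
r1 m[X15→φ0] = [T, T]
r1 m[X15→φ7] = [T, T]
r1 m[X4→φ0] = [T, T]
r1 m[X4→φ1] = [T, T]
r1 m[X4→φ4] = [T, T]
r1 m[X14→φ1] = [T, T]
r1 m[X14→φ2] = [T, T]
r1 m[X14→φ5] = [T, T]
r1 m[X10→φ0] = [T, T]
r1 m[X10→φ6] = [T, T]
r1 m[X1→φ2] = [T, T]
r1 m[X1→φ3] = [T, T]
r2 m[φ0→X15] = [T, T]
r2 m[φ0→X4] = [T, T]
r2 m[φ0→X10] = [F, T]
r2 m[φ1→X4] = [T, T]
r2 m[φ1→X14] = [T, T]
r2 m[φ2→X14] = [T, T]
r2 m[φ2→X1] = [T, T]
r2 m[φ3→X1] = [F, T]
r2 m[φ4→X4] = [T, T]
r2 m[φ5→X14] = [F, T]
r2 m[φ6→X10] = [F, T]
r2 m[φ7→X15] = [T, T]
r2 m[X15→φ0] = [T, T]
r2 m[X15→φ7] = [T, T]
r2 m[X4→φ0] = [T, T]
r2 m[X4→φ1] = [T, T]
r2 m[X4→φ4] = [T, T]
r2 m[X14→φ1] = [F, T]
r2 m[X14→φ2] = [F, T]
r2 m[X14→φ5] = [T, T]
r2 m[X10→φ0] = [F, T]
r2 m[X10→φ6] = [F, T]
r2 m[X1→φ2] = [F, T]
r2 m[X1→φ3] = [T, T]
r3 m[φ0→X15] = [T, T]
r3 m[φ0→X4] = [T, T]
r3 m[φ0→X10] = [F, T]
r3 m[φ1→X4] = [F, T]
r3 m[φ1→X14] = [T, T]
r3 m[φ2→X14] = [T, T]
r3 m[φ2→X1] = [T, T]
r3 m[φ3→X1] = [F, T]
r3 m[φ4→X4] = [T, T]
r3 m[φ5→X14] = [F, T]
r3 m[φ6→X10] = [F, T]
r3 m[φ7→X15] = [T, T]
r3 m[X15→φ0] = [T, T]
r3 m[X15→φ7] = [T, T]
r3 m[X4→φ0] = [T, T]
r3 m[X4→φ1] = [T, T]
r3 m[X4→φ4] = [T, T]
r3 m[X14→φ1] = [F, T]
r3 m[X14→φ2] = [F, T]
r3 m[X14→φ5] = [T, T]
r3 m[X10→φ0] = [F, T]
r3 m[X10→φ6] = [F, T]
r3 m[X1→φ2] = [F, T]
r3 m[X1→φ3] = [T, T]
r4 m[φ0→X15] = [T, T]
r4 m[φ0→X4] = [T, T]
r4 m[φ0→X10] = [F, T]
r4 m[φ1→X4] = [F, T]
r4 m[φ1→X14] = [T, T]
r4 m[φ2→X14] = [T, T]
r4 m[φ2→X1] = [T, T]
r4 m[φ3→X1] = [F, T]
r4 m[φ4→X4] = [T, T]
r4 m[φ5→X14] = [F, T]
r4 m[φ6→X10] = [F, T]
r4 m[φ7→X15] = [T, T]
r4 m[X15→φ0] = [T, T]
r4 m[X15→φ7] = [T, T]
r4 m[X4→φ0] = [F, T]
r4 m[X4→φ1] = [T, T]
r4 m[X4→φ4] = [F, T]
r4 m[X14→φ1] = [F, T]
r4 m[X14→φ2] = [F, T]
r4 m[X14→φ5] = [T, T]
r4 m[X10→φ0] = [F, T]
r4 m[X10→φ6] = [F, T]
r4 m[X1→φ2] = [F, T]
r4 m[X1→φ3] = [T, T]
r5 m[φ0→X15] = [F, T]
r5 m[φ0→X4] = [T, T]
r5 m[φ0→X10] = [F, T]
r5 m[φ1→X4] = [F, T]
r5 m[φ1→X14] = [T, T]
r5 m[φ2→X14] = [T, T]
r5 m[φ2→X1] = [T, T]
r5 m[φ3→X1] = [F, T]
r5 m[φ4→X4] = [T, T]
r5 m[φ5→X14] = [F, T]
r5 m[φ6→X10] = [F, T]
r5 m[φ7→X15] = [T, T]
r5 m[X15→φ0] = [T, T]
r5 m[X15→φ7] = [T, T]
r5 m[X4→φ0] = [F, T]
r5 m[X4→φ1] = [T, T]
r5 m[X4→φ4] = [F, T]
r5 m[X14→φ1] = [F, T]
r5 m[X14→φ2] = [F, T]
r5 m[X14→φ5] = [T, T]
r5 m[X10→φ0] = [F, T]
r5 m[X10→φ6] = [F, T]
r5 m[X1→φ2] = [F, T]
r5 m[X1→φ3] = [T, T]
r6 m[φ0→X15] = [F, T]
r6 m[φ0→X4] = [T, T]
r6 m[φ0→X10] = [F, T]
r6 m[φ1→X4] = [F, T]
r6 m[φ1→X14] = [T, T]
r6 m[φ2→X14] = [T, T]
r6 m[φ2→X1] = [T, T]
r6 m[φ3→X1] = [F, T]
r6 m[φ4→X4] = [T, T]
r6 m[φ5→X14] = [F, T]
r6 m[φ6→X10] = [F, T]
r6 m[φ7→X15] = [T, T]
r6 m[X15→φ0] = [T, T]
r6 m[X15→φ7] = [F, T]
r6 m[X4→φ0] = [F, T]
r6 m[X4→φ1] = [T, T]
r6 m[X4→φ4] = [F, T]
r6 m[X14→φ1] = [F, T]
r6 m[X14→φ2] = [F, T]
r6 m[X14→φ5] = [T, T]
r6 m[X10→φ0] = [F, T]
r6 m[X10→φ6] = [F, T]
r6 m[X1→φ2] = [F, T]
r6 m[X1→φ3] = [T, T]
r7 m[φ0→X15] = [F, T]
r7 m[φ0→X4] = [T, T]
r7 m[φ0→X10] = [F, T]
r7 m[φ1→X4] = [F, T]
r7 m[φ1→X14] = [T, T]
r7 m[φ2→X14] = [T, T]
r7 m[φ2→X1] = [T, T]
r7 m[φ3→X1] = [F, T]
r7 m[φ4→X4] = [T, T]
r7 m[φ5→X14] = [F, T]
r7 m[φ6→X10] = [F, T]
r7 m[φ7→X15] = [T, T]
r7 m[X15→φ0] = [T, T]
r7 m[X15→φ7] = [F, T]
r7 m[X4→φ0] = [F, T]
r7 m[X4→φ1] = [T, T]
r7 m[X4→φ4] = [F, T]
r7 m[X14→φ1] = [F, T]
r7 m[X14→φ2] = [F, T]
r7 m[X14→φ5] = [T, T]
r7 m[X10→φ0] = [F, T]
r7 m[X10→φ6] = [F, T]
r7 m[X1→φ2] = [F, T]
r7 m[X1→φ3] = [T, T]
fixed point reached at round 7
b[X10] = ⊗ incoming = [F, T]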